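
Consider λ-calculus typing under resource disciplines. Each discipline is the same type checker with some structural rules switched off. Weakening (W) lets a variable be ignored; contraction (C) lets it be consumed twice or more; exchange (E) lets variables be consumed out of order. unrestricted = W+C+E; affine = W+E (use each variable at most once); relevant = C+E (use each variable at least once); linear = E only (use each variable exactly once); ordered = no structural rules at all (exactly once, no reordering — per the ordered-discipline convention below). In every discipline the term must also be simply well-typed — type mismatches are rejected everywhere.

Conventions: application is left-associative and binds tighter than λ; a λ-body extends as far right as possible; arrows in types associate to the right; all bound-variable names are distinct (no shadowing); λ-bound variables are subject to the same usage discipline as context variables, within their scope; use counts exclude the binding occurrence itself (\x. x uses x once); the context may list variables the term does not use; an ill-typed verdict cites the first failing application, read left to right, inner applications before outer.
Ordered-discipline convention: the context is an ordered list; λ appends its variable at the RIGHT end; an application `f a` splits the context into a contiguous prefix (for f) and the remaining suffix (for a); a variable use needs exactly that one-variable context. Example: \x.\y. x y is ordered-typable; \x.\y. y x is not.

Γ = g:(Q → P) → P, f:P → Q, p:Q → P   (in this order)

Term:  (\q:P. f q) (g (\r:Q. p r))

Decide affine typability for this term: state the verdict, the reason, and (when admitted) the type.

yes — g, f, p, q, r: no repeats, contraction unneeded; term : Q
counts: g ×1, f ×1, p ×1, q (λ-bound) ×1, r (λ-bound) ×1
uses in reading order: f, q, g, p, r
typing: well-typed at Q
per-discipline verdicts: ordered ✗; linear ✓; affine ✓; relevant ✓; unrestricted ✓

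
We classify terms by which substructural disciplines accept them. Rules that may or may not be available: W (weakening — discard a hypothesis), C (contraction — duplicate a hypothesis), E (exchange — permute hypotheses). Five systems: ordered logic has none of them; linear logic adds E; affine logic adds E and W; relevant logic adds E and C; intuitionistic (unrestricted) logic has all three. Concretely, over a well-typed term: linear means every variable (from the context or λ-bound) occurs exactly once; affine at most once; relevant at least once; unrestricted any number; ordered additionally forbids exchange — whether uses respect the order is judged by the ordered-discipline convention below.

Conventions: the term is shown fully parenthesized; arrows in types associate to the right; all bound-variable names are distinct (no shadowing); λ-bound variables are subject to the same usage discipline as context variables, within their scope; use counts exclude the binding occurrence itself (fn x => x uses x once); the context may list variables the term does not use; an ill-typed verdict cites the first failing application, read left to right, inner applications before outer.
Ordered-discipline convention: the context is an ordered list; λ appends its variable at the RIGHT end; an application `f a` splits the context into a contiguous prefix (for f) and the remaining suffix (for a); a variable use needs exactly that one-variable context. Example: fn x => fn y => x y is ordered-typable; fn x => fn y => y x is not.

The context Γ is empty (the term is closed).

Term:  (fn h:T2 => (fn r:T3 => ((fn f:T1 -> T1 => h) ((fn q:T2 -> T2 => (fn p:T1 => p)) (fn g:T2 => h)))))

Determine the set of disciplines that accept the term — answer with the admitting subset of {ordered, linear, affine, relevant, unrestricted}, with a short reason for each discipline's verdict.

admitted in: unrestricted
counts: h (bound): 2; r (bound): 0; f (bound): 0; q (bound): 0; p (bound): 1; g (bound): 0
order of uses: h, p, h
typing: the term checks, with type T2 -> T3 -> T2
ordered: ✗, repeated use of h ×2; needs weakening: r, f, q, g unused
linear: ✗, repeated use of h ×2; needs weakening: r, f, q, g unused
affine: ✗, repeated use of h ×2
relevant: ✗, needs weakening: r, f, q, g unused
unrestricted: ✓, type-checks (T2 -> T3 -> T2) and nothing is barred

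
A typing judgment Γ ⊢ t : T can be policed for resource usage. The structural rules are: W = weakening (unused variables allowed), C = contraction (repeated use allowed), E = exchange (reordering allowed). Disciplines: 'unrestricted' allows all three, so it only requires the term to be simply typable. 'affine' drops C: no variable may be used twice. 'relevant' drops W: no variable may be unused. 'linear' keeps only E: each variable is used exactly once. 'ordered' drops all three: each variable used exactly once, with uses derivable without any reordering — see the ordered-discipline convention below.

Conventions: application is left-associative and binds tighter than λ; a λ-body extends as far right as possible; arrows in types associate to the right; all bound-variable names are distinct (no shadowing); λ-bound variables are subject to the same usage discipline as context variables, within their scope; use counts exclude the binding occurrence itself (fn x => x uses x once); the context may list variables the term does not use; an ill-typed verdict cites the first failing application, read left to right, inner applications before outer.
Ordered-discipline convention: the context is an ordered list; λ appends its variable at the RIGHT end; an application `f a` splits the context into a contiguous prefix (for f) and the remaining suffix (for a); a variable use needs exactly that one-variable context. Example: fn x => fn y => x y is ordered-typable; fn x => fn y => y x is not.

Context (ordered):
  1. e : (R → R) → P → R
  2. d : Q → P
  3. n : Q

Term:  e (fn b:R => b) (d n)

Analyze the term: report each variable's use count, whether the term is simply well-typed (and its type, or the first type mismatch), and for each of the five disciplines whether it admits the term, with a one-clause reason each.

variable uses: e: 1, d: 1, n: 1, b (λ-bound): 1
use order (left to right): e, b, d, n
typing: well-typed at R
ordered ✓ (e, d, n, b once each; derivable with no W/C/E)
linear ✓ (e, d, n, b: one use apiece)
affine ✓ (at most one use each (e, d, n, b))
relevant ✓ (every one of e, d, n, b appears)
unrestricted ✓ (simply typable at R; W, C, E all held)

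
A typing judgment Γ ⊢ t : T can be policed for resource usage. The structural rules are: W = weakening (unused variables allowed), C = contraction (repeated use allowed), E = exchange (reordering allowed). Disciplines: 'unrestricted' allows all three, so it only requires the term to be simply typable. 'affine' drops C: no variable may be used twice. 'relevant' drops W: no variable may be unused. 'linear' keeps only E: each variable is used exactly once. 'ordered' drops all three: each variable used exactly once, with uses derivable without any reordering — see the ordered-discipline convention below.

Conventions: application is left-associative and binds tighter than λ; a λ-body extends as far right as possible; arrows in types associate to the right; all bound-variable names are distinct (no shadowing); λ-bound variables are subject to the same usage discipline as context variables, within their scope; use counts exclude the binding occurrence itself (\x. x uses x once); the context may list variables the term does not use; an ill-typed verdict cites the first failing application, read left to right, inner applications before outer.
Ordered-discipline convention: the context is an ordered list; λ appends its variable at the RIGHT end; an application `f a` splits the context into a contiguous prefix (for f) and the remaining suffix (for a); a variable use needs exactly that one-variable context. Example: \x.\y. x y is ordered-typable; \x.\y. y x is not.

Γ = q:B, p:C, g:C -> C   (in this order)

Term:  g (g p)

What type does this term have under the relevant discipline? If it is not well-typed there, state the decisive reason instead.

not well-typed under relevant — needs weakening: q unused
usage: q ×0, p ×1, g ×2
left-to-right use order: g, g, p
typing: the term checks, with type C
all disciplines: ordered ✗; linear ✗; affine ✗; relevant ✗; unrestricted ✓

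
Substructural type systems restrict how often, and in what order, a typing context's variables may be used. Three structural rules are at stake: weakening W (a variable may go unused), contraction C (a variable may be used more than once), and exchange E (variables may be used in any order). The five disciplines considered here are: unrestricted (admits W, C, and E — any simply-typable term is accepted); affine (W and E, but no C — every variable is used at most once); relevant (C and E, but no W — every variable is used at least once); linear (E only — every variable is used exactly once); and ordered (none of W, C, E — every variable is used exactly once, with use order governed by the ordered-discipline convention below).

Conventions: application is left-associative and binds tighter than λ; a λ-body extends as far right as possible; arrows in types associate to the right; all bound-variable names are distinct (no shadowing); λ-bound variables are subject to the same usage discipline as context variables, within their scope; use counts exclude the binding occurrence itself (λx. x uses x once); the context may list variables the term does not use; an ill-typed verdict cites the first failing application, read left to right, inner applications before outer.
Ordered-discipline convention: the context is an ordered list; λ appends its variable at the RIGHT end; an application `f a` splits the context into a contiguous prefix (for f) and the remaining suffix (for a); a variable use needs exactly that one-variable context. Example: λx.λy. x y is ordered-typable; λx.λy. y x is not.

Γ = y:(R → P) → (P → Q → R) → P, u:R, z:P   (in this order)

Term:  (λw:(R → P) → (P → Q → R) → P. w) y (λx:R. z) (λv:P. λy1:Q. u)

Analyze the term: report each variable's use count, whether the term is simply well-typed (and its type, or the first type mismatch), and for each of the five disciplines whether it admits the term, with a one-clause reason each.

usage: y: 1; u: 1; z: 1; w [bound]: 1; x [bound]: 0; v [bound]: 0; y1 [bound]: 0
left-to-right use order: w, y, z, u
typing: well-typed — term : P
ordered ✗ (x, v, y1 never used (weakening))
linear ✗ (x, v, y1 never used (weakening))
affine ✓ (no duplicate uses among y, u, z, w, x, v, y1)
relevant ✗ (x, v, y1 never used (weakening))
unrestricted ✓ (well-typed at P; no restrictions here)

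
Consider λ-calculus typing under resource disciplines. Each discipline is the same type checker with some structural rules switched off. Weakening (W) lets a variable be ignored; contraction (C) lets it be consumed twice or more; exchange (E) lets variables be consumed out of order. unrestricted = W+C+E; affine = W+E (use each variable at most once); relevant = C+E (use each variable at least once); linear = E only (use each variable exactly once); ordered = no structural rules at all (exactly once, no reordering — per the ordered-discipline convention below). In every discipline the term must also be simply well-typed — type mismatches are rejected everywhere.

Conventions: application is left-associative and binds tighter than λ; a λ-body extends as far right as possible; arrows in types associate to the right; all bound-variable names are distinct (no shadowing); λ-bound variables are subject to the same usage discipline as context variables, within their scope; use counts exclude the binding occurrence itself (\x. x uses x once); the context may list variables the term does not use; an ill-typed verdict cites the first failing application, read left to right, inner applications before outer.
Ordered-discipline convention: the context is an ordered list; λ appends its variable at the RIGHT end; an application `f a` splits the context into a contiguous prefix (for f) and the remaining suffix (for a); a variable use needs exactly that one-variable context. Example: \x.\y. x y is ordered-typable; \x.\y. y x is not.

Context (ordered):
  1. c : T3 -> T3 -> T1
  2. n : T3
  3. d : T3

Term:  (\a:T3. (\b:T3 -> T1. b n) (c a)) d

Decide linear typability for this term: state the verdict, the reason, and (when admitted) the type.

yes — single use per variable (c, n, d, a, b); term : T1
variable uses: c: 1×; n: 1×; d: 1×; a [bound]: 1×; b [bound]: 1×
left-to-right use order: b, n, c, a, d
typing: ✓ — T1
all disciplines: ordered ✗; linear ✓; affine ✓; relevant ✓; unrestricted ✓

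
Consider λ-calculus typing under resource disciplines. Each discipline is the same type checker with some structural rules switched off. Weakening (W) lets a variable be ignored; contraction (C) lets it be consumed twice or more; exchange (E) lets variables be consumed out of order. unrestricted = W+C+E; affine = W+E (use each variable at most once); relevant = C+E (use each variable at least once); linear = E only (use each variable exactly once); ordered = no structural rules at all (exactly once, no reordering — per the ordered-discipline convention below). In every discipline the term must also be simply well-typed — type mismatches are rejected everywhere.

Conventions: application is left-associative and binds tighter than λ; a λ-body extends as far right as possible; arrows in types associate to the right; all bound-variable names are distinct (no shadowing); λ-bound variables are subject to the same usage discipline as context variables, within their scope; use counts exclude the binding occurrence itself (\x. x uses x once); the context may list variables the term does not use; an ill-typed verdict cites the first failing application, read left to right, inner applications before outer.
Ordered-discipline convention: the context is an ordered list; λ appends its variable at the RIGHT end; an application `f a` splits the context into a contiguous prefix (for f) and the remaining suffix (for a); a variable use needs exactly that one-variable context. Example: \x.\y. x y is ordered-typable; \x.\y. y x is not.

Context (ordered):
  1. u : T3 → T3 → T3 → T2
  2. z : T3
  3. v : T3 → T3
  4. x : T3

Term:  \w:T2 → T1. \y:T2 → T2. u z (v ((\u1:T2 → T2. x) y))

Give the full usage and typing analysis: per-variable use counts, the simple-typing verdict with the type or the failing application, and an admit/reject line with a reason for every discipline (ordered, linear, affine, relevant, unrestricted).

counts: u=1; z=1; v=1; x=1; w [bound]=0; y [bound]=1; u1 [bound]=0
use order (left to right): u, z, v, x, y
typing: well-typed — term : (T2 → T1) → (T2 → T2) → T3 → T2
ordered: ✗ — needs weakening: w, u1 unused
linear: ✗ — needs weakening: w, u1 unused
affine: ✓ — u, z, v, x, w, y, u1: no repeats, contraction unneeded
relevant: ✗ — needs weakening: w, u1 unused
unrestricted: ✓ — simply typable at (T2 → T1) → (T2 → T2) → T3 → T2; W, C, E all held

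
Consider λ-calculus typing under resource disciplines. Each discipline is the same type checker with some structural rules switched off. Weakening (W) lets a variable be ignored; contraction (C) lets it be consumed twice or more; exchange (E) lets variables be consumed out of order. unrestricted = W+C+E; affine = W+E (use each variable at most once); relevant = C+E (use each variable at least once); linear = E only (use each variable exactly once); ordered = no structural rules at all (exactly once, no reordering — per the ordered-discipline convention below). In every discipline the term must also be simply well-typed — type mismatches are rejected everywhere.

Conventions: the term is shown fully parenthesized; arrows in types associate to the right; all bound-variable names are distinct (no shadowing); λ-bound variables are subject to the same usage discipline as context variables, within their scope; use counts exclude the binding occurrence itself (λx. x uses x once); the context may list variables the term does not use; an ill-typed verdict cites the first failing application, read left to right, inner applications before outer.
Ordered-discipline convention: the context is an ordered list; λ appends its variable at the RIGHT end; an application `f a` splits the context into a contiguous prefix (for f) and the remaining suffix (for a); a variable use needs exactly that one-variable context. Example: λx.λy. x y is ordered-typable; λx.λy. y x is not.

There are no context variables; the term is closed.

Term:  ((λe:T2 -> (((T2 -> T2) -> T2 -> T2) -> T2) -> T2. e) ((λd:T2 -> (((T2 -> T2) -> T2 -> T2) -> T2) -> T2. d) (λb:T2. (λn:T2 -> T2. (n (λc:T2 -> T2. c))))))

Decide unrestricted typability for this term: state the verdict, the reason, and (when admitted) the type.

no — fails simple typing
variable uses: e (bound): 1×; d (bound): 1×; b (bound): 0×; n (bound): 1×; c (bound): 1×
left-to-right use order: e, d, n, c
typing: ill-typed: a function awaiting T2 gets (T2 -> T2) -> T2 -> T2
across the five disciplines: ordered ✗, linear ✗, affine ✗, relevant ✗, unrestricted ✗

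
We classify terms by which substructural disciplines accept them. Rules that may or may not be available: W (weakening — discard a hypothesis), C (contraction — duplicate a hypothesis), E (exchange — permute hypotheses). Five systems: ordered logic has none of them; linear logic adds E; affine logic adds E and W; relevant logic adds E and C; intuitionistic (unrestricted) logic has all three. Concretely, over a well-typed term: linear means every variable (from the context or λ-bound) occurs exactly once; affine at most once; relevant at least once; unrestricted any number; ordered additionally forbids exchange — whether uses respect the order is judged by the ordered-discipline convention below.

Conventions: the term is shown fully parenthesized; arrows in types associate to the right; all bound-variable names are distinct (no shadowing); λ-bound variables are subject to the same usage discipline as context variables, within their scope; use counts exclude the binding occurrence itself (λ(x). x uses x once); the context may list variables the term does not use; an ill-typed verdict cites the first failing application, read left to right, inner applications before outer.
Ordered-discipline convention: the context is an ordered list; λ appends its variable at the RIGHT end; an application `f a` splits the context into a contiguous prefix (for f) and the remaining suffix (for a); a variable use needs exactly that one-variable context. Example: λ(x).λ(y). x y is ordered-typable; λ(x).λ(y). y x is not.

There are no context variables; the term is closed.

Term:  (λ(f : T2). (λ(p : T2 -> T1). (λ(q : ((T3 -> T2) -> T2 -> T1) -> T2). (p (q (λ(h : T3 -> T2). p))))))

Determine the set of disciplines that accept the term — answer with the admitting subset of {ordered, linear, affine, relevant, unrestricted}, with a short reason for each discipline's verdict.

admitting disciplines: unrestricted
use counts: f (bound): 0, p (bound): 2, q (bound): 1, h (bound): 0
order of uses: p, q, p
typing: the term checks, with type T2 -> (T2 -> T1) -> (((T3 -> T2) -> T2 -> T1) -> T2) -> T1
ordered ✗ (uses contraction: p ×2; needs weakening: f, h unused)
linear ✗ (uses contraction: p ×2; needs weakening: f, h unused)
affine ✗ (uses contraction: p ×2)
relevant ✗ (needs weakening: f, h unused)
unrestricted ✓ (typability at T2 -> (T2 -> T1) -> (((T3 -> T2) -> T2 -> T1) -> T2) -> T1 is all that's needed)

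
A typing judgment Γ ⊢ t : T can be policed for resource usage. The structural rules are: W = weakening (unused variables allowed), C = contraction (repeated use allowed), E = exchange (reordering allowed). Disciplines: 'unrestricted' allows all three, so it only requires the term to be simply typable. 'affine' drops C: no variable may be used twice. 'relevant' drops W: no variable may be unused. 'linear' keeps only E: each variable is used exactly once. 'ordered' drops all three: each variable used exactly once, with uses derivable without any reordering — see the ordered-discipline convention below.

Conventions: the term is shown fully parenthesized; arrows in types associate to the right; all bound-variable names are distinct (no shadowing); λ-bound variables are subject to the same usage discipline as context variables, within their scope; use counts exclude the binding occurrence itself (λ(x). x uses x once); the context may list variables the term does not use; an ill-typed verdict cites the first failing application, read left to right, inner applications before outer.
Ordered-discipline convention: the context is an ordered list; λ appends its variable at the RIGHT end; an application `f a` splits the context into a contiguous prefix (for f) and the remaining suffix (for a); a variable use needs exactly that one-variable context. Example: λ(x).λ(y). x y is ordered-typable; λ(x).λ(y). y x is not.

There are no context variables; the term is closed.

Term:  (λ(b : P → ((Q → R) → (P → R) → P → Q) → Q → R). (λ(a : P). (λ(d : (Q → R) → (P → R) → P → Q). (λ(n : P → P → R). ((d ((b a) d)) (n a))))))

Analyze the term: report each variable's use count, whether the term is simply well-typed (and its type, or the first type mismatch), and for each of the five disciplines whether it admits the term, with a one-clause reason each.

counts: b [bound]: 1; a [bound]: 2; d [bound]: 2; n [bound]: 1
use order (left to right): d, b, a, d, n, a
typing: the term checks, with type (P → ((Q → R) → (P → R) → P → Q) → Q → R) → P → ((Q → R) → (P → R) → P → Q) → (P → P → R) → P → Q
ordered: ✗ — uses contraction: a ×2, d ×2
linear: ✗ — uses contraction: a ×2, d ×2
affine: ✗ — uses contraction: a ×2, d ×2
relevant: ✓ — every one of b, a, d, n appears
unrestricted: ✓ — well-typed at (P → ((Q → R) → (P → R) → P → Q) → Q → R) → P → ((Q → R) → (P → R) → P → Q) → (P → P → R) → P → Q; no restrictions here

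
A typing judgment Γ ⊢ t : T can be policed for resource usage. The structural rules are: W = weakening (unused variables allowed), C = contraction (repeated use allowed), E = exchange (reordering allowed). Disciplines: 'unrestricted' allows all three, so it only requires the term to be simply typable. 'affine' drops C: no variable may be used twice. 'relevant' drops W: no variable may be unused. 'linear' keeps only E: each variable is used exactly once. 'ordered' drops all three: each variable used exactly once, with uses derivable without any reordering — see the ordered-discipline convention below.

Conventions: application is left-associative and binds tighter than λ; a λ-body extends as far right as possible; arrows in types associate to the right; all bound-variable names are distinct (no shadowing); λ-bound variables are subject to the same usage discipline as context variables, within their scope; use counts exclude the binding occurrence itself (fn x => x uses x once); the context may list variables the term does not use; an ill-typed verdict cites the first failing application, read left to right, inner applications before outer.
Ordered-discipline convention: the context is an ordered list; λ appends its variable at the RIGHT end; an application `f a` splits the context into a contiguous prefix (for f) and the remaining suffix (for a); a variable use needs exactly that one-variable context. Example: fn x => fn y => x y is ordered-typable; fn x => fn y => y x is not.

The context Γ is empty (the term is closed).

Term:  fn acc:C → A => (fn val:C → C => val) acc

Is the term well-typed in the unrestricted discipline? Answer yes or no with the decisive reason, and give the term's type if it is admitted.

no — fails simple typing
use counts: acc (λ-bound): 1; val (λ-bound): 1
uses in reading order: val, acc
typing: ill-typed: a function awaiting C → C gets C → A
all disciplines: ordered ✗ · linear ✗ · affine ✗ · relevant ✗ · unrestricted ✗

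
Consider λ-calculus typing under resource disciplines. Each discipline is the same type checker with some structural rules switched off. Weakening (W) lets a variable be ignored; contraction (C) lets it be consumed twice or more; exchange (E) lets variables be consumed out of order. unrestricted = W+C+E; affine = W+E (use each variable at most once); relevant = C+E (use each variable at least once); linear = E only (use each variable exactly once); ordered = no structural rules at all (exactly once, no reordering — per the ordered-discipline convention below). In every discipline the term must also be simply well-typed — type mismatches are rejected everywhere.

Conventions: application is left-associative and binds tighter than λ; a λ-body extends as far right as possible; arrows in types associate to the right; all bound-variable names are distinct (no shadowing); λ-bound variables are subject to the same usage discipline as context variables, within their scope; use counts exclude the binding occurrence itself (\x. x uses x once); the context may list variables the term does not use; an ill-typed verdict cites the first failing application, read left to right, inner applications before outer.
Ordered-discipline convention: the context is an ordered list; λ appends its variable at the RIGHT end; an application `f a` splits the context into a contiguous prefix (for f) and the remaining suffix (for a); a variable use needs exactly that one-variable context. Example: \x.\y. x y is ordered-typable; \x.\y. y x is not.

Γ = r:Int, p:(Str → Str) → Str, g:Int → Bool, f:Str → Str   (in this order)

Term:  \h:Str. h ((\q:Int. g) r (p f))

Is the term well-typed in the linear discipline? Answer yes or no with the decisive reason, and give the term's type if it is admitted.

no — fails simple typing
counts: r: 1×; p: 1×; g: 1×; f: 1×; h [bound]: 1×; q [bound]: 0×
use order (left to right): h, g, r, p, f
typing: ill-typed: argument of type Str where Int is required
across the five disciplines: ordered ✗ | linear ✗ | affine ✗ | relevant ✗ | unrestricted ✗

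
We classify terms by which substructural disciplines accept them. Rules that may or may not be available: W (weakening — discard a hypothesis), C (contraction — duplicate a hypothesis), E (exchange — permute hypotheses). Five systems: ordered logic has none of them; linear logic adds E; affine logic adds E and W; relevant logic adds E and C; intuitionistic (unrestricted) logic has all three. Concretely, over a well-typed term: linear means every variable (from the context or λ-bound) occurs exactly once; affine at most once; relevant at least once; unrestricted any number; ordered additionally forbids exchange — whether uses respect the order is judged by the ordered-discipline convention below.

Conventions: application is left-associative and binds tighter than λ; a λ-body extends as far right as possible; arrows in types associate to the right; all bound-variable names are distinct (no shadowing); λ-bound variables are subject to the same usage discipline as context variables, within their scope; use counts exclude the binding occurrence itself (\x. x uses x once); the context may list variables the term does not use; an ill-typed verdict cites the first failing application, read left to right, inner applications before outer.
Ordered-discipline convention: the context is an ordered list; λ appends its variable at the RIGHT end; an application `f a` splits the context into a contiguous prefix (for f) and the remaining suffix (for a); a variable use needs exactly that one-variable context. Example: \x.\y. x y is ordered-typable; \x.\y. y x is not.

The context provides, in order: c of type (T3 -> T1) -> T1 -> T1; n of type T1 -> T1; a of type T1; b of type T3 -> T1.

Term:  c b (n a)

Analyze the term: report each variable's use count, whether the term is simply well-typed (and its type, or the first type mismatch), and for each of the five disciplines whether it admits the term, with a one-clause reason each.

counts: c=1, n=1, a=1, b=1
order of uses: c, b, n, a
typing: well-typed at T1
ordered: ✗, no contiguous prefix/suffix split fits c, b, n, a
linear: ✓, exactly-once usage across c, n, a, b
affine: ✓, none of c, n, a, b used more than once
relevant: ✓, at least one use each (c, n, a, b)
unrestricted: ✓, type-checks (T1) and nothing is barred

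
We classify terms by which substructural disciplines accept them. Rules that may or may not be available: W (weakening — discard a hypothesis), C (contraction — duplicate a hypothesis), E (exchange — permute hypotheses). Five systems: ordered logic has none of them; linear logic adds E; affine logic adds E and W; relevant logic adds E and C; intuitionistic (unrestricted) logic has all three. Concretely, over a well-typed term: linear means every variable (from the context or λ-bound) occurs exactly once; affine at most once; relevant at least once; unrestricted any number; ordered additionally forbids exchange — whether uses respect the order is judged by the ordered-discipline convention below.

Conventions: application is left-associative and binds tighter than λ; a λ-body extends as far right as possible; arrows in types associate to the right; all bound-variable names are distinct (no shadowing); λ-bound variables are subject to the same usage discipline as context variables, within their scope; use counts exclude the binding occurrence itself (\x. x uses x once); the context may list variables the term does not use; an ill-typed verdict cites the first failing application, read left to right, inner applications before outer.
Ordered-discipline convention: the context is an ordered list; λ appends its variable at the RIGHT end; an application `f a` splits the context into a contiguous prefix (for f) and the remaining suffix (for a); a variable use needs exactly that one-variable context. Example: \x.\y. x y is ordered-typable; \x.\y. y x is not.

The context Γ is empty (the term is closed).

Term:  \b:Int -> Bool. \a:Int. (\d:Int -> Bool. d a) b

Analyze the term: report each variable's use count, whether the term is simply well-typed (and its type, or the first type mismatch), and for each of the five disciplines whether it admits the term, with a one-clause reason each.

usage: b [bound]: 1×; a [bound]: 1×; d [bound]: 1×
order of uses: d, a, b
typing: ✓ — (Int -> Bool) -> Int -> Bool
ordered ✗ (needs exchange: uses follow d, a, b)
linear ✓ (b, a, d: one use apiece)
affine ✓ (at most one use each (b, a, d))
relevant ✓ (at least one use each (b, a, d))
unrestricted ✓ (typability at (Int -> Bool) -> Int -> Bool is all that's needed)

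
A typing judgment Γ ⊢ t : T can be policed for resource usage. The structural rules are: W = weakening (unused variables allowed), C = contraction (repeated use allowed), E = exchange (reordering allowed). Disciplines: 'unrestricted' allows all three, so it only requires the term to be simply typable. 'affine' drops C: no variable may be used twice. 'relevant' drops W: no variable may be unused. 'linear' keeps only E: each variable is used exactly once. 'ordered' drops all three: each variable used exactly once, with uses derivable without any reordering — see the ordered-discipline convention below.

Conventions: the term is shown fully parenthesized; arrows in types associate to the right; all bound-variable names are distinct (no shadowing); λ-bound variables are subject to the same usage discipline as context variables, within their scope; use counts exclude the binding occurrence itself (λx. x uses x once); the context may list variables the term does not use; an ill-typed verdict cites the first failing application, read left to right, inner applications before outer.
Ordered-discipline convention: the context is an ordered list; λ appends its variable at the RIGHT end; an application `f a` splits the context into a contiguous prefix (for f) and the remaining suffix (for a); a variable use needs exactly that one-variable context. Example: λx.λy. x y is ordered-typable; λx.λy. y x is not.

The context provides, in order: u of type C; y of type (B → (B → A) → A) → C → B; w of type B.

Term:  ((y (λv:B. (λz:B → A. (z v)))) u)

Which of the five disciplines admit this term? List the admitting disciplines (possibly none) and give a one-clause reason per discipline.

admitted in: affine, unrestricted
usage: u: 1×, y: 1×, w: 0×, v (bound): 1×, z (bound): 1×
left-to-right use order: y, z, v, u
typing: well-typed at B
ordered: ✗ — unused: w — weakening required
linear: ✗ — unused: w — weakening required
affine: ✓ — none of u, y, w, v, z used more than once
relevant: ✗ — unused: w — weakening required
unrestricted: ✓ — type-checks (B) and nothing is barred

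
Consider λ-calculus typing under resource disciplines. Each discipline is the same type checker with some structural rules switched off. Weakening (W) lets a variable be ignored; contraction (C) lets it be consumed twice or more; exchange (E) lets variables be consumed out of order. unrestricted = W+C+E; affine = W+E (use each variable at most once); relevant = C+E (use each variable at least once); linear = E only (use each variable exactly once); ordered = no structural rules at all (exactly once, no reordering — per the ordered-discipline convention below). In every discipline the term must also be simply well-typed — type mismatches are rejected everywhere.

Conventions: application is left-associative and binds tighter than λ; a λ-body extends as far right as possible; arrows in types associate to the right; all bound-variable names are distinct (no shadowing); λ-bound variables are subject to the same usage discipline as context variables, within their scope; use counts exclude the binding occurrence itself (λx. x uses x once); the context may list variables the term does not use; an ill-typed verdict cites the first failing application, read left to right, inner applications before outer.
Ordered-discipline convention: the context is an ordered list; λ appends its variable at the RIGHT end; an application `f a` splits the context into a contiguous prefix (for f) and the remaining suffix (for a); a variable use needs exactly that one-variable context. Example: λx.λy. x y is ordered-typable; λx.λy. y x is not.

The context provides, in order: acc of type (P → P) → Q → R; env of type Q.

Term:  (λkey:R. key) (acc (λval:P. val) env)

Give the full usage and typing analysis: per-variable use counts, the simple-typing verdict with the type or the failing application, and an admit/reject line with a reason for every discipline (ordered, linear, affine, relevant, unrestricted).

usage: acc=1, env=1, key (bound)=1, val (bound)=1
use order (left to right): key, acc, val, env
typing: the term checks, with type R
ordered: ✓, acc, env, key, val: once each, no exchange needed
linear: ✓, each of acc, env, key, val used exactly once
affine: ✓, acc, env, key, val: no repeats, contraction unneeded
relevant: ✓, every one of acc, env, key, val appears
unrestricted: ✓, simply typable at R; W, C, E all held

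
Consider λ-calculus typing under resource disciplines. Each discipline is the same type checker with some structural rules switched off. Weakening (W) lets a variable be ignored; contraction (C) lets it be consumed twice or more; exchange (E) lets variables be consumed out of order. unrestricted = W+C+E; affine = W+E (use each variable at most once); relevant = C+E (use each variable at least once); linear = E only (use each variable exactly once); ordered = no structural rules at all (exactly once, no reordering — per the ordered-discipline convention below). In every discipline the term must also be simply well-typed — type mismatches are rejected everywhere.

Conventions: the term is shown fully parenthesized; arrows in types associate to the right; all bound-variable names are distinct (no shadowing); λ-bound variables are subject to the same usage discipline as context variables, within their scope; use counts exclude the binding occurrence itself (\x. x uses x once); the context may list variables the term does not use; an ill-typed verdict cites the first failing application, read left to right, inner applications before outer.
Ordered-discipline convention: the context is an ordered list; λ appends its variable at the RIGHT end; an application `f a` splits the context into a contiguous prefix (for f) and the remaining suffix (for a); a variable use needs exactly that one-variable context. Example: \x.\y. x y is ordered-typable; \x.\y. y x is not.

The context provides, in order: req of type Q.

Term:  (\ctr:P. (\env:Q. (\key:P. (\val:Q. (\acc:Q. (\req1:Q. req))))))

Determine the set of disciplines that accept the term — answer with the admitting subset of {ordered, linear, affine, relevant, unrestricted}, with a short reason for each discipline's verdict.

admitted in: affine, unrestricted
usage: req: 1, ctr [bound]: 0, env [bound]: 0, key [bound]: 0, val [bound]: 0, acc [bound]: 0, req1 [bound]: 0
left-to-right use order: req
typing: ✓ — P -> Q -> P -> Q -> Q -> Q -> Q
ordered: ✗ — ctr, env, key, val, acc, req1 left unused
linear: ✗ — ctr, env, key, val, acc, req1 left unused
affine: ✓ — no duplicate uses among req, ctr, env, key, val, acc, req1
relevant: ✗ — ctr, env, key, val, acc, req1 left unused
unrestricted: ✓ — simply typable at P -> Q -> P -> Q -> Q -> Q -> Q; W, C, E all held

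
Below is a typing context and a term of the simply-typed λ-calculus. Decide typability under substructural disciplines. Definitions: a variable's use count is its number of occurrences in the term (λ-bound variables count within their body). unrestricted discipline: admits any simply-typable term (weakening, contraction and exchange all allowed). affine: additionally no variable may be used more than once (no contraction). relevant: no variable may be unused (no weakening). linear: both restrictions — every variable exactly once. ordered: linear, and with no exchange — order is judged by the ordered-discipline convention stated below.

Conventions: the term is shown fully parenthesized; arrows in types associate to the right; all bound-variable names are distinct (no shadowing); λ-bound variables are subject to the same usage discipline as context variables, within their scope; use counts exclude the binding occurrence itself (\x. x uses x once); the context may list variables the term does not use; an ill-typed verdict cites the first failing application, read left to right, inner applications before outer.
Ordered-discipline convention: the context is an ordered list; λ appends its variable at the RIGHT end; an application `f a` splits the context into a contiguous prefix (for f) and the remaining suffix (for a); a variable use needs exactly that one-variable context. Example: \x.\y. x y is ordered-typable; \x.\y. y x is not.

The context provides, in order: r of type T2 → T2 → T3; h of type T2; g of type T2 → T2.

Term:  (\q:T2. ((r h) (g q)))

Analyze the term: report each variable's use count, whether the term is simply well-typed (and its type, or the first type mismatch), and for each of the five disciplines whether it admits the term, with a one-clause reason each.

use counts: r=1; h=1; g=1; q (λ-bound)=1
left-to-right use order: r, h, g, q
typing: ✓ — T2 → T3
ordered ✓ (one use each (r, h, g, q); ordered split holds)
linear ✓ (r, h, g, q: one use apiece)
affine ✓ (r, h, g, q: no repeats, contraction unneeded)
relevant ✓ (at least one use each (r, h, g, q))
unrestricted ✓ (well-typed at T2 → T3; no restrictions here)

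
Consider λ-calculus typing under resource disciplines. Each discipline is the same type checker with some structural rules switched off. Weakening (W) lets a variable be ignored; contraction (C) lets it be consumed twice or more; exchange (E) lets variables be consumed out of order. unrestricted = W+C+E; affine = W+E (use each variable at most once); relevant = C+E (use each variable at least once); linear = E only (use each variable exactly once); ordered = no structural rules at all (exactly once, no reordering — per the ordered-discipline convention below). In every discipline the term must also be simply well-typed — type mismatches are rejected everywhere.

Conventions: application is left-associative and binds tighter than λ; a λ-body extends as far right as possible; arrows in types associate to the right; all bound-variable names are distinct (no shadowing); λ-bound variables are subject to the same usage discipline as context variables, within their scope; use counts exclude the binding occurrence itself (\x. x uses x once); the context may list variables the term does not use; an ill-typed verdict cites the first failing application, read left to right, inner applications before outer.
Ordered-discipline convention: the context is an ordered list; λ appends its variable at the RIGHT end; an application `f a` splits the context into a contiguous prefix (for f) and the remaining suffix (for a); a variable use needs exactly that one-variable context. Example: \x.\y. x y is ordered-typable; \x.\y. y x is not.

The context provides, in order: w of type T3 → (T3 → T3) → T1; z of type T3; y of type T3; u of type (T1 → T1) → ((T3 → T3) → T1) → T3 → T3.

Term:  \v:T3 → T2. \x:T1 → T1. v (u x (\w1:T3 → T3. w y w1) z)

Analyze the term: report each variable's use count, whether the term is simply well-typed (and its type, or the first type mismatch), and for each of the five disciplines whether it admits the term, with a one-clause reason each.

use counts: w ×1; z ×1; y ×1; u ×1; v (λ-bound) ×1; x (λ-bound) ×1; w1 (λ-bound) ×1
order of uses: v, u, x, w, y, w1, z
typing: well-typed — term : (T3 → T2) → (T1 → T1) → T2
ordered ✗ (use order v, u, x, w, y, w1, z needs exchange)
linear ✓ (each of w, z, y, u, v, x, w1 used exactly once)
affine ✓ (none of w, z, y, u, v, x, w1 used more than once)
relevant ✓ (at least one use each (w, z, y, u, v, x, w1))
unrestricted ✓ (typability at (T3 → T2) → (T1 → T1) → T2 is all that's needed)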